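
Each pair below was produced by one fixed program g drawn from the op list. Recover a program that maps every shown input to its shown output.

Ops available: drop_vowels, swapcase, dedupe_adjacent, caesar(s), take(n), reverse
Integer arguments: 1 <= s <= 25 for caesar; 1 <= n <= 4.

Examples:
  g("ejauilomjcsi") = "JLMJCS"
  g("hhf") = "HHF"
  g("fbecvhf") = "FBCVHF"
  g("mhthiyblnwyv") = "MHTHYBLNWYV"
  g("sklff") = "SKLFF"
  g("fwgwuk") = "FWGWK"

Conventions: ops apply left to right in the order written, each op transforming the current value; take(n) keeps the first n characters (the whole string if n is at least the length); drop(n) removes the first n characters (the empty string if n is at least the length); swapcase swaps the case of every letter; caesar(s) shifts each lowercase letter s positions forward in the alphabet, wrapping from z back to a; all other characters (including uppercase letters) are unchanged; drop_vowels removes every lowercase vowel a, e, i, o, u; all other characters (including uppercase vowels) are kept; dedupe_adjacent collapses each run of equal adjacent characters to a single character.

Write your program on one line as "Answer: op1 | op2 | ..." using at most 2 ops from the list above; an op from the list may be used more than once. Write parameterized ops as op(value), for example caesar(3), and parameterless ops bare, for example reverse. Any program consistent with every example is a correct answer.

drop_vowels | swapcase

Check, running the answer program on each example:
  "ejauilomjcsi" -> "jlmjcs" -> "JLMJCS"
  "hhf" -> "hhf" -> "HHF"
  "fbecvhf" -> "fbcvhf" -> "FBCVHF"
  "mhthiyblnwyv" -> "mhthyblnwyv" -> "MHTHYBLNWYV"
  "sklff" -> "sklff" -> "SKLFF"
  "fwgwuk" -> "fwgwk" -> "FWGWK"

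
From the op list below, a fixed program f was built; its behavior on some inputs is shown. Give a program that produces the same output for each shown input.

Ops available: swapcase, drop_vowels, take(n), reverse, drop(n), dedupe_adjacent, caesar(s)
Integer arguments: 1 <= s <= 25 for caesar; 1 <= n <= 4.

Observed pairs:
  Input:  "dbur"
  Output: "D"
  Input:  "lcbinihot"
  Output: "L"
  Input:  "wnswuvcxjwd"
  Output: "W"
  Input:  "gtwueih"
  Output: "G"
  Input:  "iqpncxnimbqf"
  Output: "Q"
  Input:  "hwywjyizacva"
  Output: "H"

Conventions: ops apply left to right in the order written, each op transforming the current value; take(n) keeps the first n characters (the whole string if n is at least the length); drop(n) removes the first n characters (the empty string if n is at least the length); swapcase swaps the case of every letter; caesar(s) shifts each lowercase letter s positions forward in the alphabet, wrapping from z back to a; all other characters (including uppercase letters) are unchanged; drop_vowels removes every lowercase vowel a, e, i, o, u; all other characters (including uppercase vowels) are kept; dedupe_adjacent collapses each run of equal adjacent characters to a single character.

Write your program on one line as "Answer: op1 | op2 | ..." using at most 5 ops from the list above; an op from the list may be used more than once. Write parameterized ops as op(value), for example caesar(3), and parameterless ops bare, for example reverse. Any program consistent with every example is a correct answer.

take(3) | drop_vowels | take(1) | swapcase

Check, running the answer program on each example:
  "dbur" -> "dbu" -> "db" -> "d" -> "D"
  "lcbinihot" -> "lcb" -> "lcb" -> "l" -> "L"
  "wnswuvcxjwd" -> "wns" -> "wns" -> "w" -> "W"
  "gtwueih" -> "gtw" -> "gtw" -> "g" -> "G"
  "iqpncxnimbqf" -> "iqp" -> "qp" -> "q" -> "Q"
  "hwywjyizacva" -> "hwy" -> "hwy" -> "h" -> "H"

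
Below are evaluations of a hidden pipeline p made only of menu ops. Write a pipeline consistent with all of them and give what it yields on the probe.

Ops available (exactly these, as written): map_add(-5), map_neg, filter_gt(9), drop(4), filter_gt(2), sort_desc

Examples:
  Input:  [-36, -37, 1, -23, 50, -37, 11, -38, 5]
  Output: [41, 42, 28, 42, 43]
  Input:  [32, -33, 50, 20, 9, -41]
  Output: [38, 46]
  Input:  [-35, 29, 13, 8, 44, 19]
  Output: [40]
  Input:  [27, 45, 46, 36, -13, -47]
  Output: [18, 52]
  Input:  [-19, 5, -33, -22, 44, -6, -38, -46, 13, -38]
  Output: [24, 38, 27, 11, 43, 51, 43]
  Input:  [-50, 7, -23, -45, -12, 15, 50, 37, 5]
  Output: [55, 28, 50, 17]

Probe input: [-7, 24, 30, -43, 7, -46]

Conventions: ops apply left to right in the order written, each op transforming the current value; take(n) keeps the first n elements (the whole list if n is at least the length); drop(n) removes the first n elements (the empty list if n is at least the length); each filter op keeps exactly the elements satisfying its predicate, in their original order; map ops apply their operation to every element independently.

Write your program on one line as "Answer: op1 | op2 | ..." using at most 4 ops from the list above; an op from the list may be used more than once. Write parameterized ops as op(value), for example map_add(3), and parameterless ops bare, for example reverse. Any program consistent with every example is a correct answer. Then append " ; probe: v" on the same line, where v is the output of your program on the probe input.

map_add(-5) | map_neg | filter_gt(9) ; probe: [12, 48, 51]

Check, running the answer program on each example:
  [-36, -37, 1, -23, 50, -37, 11, -38, 5] -> [-41, -42, -4, -28, 45, -42, 6, -43, 0] -> [41, 42, 4, 28, -45, 42, -6, 43, 0] -> [41, 42, 28, 42, 43]
  [32, -33, 50, 20, 9, -41] -> [27, -38, 45, 15, 4, -46] -> [-27, 38, -45, -15, -4, 46] -> [38, 46]
  [-35, 29, 13, 8, 44, 19] -> [-40, 24, 8, 3, 39, 14] -> [40, -24, -8, -3, -39, -14] -> [40]
  [27, 45, 46, 36, -13, -47] -> [22, 40, 41, 31, -18, -52] -> [-22, -40, -41, -31, 18, 52] -> [18, 52]
  [-19, 5, -33, -22, 44, -6, -38, -46, 13, -38] -> [-24, 0, -38, -27, 39, -11, -43, -51, 8, -43] -> [24, 0, 38, 27, -39, 11, 43, 51, -8, 43] -> [24, 38, 27, 11, 43, 51, 43]
  [-50, 7, -23, -45, -12, 15, 50, 37, 5] -> [-55, 2, -28, -50, -17, 10, 45, 32, 0] -> [55, -2, 28, 50, 17, -10, -45, -32, 0] -> [55, 28, 50, 17]
  probe: [-7, 24, 30, -43, 7, -46] -> [-12, 19, 25, -48, 2, -51] -> [12, -19, -25, 48, -2, 51] -> [12, 48, 51]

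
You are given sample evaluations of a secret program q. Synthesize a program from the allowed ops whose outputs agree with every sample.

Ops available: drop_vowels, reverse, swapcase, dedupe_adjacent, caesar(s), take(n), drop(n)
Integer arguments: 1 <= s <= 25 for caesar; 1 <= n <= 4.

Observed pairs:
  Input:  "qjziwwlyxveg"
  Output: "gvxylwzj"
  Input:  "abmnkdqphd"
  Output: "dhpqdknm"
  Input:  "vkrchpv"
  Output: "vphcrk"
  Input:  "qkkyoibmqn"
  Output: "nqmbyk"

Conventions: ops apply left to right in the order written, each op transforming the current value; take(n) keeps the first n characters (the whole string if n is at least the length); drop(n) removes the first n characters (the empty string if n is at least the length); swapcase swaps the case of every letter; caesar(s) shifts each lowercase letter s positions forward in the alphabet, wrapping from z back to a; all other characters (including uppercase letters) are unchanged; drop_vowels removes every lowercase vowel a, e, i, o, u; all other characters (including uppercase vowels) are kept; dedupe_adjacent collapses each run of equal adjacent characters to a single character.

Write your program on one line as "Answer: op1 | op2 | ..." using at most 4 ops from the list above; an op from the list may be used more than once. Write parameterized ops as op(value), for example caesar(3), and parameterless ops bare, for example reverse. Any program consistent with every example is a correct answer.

drop_vowels | drop(1) | dedupe_adjacent | reverse

Check, running the answer program on each example:
  "qjziwwlyxveg" -> "qjzwwlyxvg" -> "jzwwlyxvg" -> "jzwlyxvg" -> "gvxylwzj"
  "abmnkdqphd" -> "bmnkdqphd" -> "mnkdqphd" -> "mnkdqphd" -> "dhpqdknm"
  "vkrchpv" -> "vkrchpv" -> "krchpv" -> "krchpv" -> "vphcrk"
  "qkkyoibmqn" -> "qkkybmqn" -> "kkybmqn" -> "kybmqn" -> "nqmbyk"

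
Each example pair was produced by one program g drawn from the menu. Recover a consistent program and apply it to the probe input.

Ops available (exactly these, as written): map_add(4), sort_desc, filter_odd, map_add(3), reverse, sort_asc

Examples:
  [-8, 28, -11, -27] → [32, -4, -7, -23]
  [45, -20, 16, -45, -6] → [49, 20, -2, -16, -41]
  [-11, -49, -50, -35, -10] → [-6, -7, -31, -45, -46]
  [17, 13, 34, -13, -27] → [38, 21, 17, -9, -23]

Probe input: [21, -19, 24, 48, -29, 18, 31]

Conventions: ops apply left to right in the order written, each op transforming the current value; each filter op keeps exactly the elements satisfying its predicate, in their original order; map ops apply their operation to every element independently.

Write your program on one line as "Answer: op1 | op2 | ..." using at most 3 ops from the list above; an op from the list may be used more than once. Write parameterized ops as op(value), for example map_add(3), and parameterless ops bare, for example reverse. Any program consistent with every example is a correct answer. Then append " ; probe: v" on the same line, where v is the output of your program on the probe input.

map_add(4) | sort_asc | sort_desc ; probe: [52, 35, 28, 25, 22, -15, -25]

Check, running the answer program on each example:
  [-8, 28, -11, -27] -> [-4, 32, -7, -23] -> [-23, -7, -4, 32] -> [32, -4, -7, -23]
  [45, -20, 16, -45, -6] -> [49, -16, 20, -41, -2] -> [-41, -16, -2, 20, 49] -> [49, 20, -2, -16, -41]
  [-11, -49, -50, -35, -10] -> [-7, -45, -46, -31, -6] -> [-46, -45, -31, -7, -6] -> [-6, -7, -31, -45, -46]
  [17, 13, 34, -13, -27] -> [21, 17, 38, -9, -23] -> [-23, -9, 17, 21, 38] -> [38, 21, 17, -9, -23]
  probe: [21, -19, 24, 48, -29, 18, 31] -> [25, -15, 28, 52, -25, 22, 35] -> [-25, -15, 22, 25, 28, 35, 52] -> [52, 35, 28, 25, 22, -15, -25]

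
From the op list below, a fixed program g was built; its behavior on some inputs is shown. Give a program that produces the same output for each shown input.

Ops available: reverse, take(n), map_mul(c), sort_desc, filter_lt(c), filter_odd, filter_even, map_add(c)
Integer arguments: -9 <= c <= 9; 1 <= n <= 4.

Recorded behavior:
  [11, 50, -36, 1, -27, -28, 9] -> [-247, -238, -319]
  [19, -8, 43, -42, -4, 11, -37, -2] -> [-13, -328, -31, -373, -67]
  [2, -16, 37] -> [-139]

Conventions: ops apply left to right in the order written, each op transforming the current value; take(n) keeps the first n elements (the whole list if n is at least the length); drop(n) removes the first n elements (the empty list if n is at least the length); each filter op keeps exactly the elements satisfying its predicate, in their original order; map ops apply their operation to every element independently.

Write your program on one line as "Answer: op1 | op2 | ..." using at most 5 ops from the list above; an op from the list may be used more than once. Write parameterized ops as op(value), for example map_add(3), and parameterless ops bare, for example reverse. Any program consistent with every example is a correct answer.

reverse | map_mul(9) | map_add(9) | filter_lt(-6) | map_add(-4)

Check, running the answer program on each example:
  [11, 50, -36, 1, -27, -28, 9] -> [9, -28, -27, 1, -36, 50, 11] -> [81, -252, -243, 9, -324, 450, 99] -> [90, -243, -234, 18, -315, 459, 108] -> [-243, -234, -315] -> [-247, -238, -319]
  [19, -8, 43, -42, -4, 11, -37, -2] -> [-2, -37, 11, -4, -42, 43, -8, 19] -> [-18, -333, 99, -36, -378, 387, -72, 171] -> [-9, -324, 108, -27, -369, 396, -63, 180] -> [-9, -324, -27, -369, -63] -> [-13, -328, -31, -373, -67]
  [2, -16, 37] -> [37, -16, 2] -> [333, -144, 18] -> [342, -135, 27] -> [-135] -> [-139]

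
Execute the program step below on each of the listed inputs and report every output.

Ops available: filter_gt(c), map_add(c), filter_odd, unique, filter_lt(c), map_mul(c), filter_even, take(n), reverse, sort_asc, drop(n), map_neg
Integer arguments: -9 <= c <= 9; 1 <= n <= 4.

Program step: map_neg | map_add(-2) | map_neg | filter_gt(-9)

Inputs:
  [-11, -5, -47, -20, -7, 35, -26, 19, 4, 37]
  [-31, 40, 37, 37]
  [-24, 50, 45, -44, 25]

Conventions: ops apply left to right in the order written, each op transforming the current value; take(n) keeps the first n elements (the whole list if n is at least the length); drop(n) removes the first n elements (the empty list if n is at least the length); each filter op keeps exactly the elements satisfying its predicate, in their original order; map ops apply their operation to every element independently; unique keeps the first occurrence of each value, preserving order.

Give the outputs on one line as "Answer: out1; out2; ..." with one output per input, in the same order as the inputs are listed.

[-3, -5, 37, 21, 6, 39]; [42, 39, 39]; [52, 47, 27]

Execution, op by op:
  [-11, -5, -47, -20, -7, 35, -26, 19, 4, 37] -> [11, 5, 47, 20, 7, -35, 26, -19, -4, -37] -> [9, 3, 45, 18, 5, -37, 24, -21, -6, -39] -> [-9, -3, -45, -18, -5, 37, -24, 21, 6, 39] -> [-3, -5, 37, 21, 6, 39]
  [-31, 40, 37, 37] -> [31, -40, -37, -37] -> [29, -42, -39, -39] -> [-29, 42, 39, 39] -> [42, 39, 39]
  [-24, 50, 45, -44, 25] -> [24, -50, -45, 44, -25] -> [22, -52, -47, 42, -27] -> [-22, 52, 47, -42, 27] -> [52, 47, 27]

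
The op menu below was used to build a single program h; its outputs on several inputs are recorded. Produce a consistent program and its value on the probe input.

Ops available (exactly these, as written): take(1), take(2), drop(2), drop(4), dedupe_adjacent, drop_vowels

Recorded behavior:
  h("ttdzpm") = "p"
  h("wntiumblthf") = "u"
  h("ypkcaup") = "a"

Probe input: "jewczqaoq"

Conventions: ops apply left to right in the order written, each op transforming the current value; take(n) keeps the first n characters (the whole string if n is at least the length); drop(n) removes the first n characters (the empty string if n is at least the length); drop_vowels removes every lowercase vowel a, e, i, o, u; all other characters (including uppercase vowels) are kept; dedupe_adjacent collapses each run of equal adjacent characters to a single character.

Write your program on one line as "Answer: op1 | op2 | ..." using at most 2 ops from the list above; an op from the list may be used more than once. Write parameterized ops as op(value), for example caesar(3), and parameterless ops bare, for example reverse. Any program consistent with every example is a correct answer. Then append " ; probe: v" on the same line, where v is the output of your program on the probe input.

drop(4) | take(1) ; probe: "z"

Check, running the answer program on each example:
  "ttdzpm" -> "pm" -> "p"
  "wntiumblthf" -> "umblthf" -> "u"
  "ypkcaup" -> "aup" -> "a"
  probe: "jewczqaoq" -> "zqaoq" -> "z"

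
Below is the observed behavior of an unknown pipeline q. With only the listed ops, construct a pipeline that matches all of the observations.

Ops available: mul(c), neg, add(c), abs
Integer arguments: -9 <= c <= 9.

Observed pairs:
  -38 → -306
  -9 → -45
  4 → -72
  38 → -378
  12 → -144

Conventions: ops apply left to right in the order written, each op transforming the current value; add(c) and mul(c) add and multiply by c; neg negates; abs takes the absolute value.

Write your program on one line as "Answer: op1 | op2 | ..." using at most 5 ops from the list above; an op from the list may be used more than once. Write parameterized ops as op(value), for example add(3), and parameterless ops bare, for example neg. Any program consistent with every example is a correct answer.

add(4) | mul(9) | abs | neg

Check, running the answer program on each example:
  -38 -> -34 -> -306 -> 306 -> -306
  -9 -> -5 -> -45 -> 45 -> -45
  4 -> 8 -> 72 -> 72 -> -72
  38 -> 42 -> 378 -> 378 -> -378
  12 -> 16 -> 144 -> 144 -> -144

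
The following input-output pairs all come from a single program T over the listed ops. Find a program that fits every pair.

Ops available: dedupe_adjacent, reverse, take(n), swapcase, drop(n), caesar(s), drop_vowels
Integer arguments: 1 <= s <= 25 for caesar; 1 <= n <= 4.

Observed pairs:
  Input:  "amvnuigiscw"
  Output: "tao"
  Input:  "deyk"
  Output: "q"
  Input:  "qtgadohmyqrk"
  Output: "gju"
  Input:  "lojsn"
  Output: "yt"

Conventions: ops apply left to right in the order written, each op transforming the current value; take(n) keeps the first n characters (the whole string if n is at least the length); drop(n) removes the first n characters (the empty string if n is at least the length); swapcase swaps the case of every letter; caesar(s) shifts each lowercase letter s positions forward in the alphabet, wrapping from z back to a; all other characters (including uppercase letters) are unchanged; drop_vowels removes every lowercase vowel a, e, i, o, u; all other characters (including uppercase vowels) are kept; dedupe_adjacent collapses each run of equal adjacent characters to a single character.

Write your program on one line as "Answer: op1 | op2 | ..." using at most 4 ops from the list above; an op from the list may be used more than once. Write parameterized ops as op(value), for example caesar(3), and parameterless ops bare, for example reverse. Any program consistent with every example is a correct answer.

drop(2) | take(4) | caesar(6) | drop(1)

Check, running the answer program on each example:
  "amvnuigiscw" -> "vnuigiscw" -> "vnui" -> "btao" -> "tao"
  "deyk" -> "yk" -> "yk" -> "eq" -> "q"
  "qtgadohmyqrk" -> "gadohmyqrk" -> "gado" -> "mgju" -> "gju"
  "lojsn" -> "jsn" -> "jsn" -> "pyt" -> "yt"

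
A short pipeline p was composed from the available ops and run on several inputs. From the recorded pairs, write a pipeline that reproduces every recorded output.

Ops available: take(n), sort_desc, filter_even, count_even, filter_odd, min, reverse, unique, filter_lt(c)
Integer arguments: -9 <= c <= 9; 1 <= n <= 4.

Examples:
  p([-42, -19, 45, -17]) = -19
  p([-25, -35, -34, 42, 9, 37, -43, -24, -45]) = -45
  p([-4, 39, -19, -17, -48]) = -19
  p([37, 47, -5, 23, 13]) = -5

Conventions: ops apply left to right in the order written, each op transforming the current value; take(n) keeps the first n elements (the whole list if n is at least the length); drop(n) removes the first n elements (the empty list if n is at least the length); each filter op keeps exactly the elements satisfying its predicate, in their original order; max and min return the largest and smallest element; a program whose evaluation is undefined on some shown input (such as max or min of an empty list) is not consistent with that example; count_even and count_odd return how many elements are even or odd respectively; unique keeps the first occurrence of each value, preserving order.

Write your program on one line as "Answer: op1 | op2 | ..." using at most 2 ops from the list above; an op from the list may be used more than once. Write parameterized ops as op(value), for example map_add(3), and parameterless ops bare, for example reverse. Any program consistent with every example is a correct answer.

filter_odd | min

Check, running the answer program on each example:
  [-42, -19, 45, -17] -> [-19, 45, -17] -> -19
  [-25, -35, -34, 42, 9, 37, -43, -24, -45] -> [-25, -35, 9, 37, -43, -45] -> -45
  [-4, 39, -19, -17, -48] -> [39, -19, -17] -> -19
  [37, 47, -5, 23, 13] -> [37, 47, -5, 23, 13] -> -5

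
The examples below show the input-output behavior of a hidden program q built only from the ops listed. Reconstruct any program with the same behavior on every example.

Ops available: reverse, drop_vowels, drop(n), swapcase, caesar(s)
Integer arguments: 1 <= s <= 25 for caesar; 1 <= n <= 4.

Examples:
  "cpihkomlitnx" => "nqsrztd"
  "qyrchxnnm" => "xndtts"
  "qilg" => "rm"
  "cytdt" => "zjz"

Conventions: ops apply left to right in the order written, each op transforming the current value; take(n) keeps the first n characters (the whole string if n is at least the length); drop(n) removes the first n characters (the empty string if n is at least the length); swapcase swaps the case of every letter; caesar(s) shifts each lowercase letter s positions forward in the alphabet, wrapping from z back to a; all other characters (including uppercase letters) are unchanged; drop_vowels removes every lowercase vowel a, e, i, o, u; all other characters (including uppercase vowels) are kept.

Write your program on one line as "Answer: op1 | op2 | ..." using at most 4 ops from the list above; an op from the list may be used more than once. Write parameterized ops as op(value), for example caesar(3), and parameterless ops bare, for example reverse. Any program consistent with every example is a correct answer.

drop(2) | caesar(6) | drop_vowels

Check, running the answer program on each example:
  "cpihkomlitnx" -> "ihkomlitnx" -> "onqusroztd" -> "nqsrztd"
  "qyrchxnnm" -> "rchxnnm" -> "xindtts" -> "xndtts"
  "qilg" -> "lg" -> "rm" -> "rm"
  "cytdt" -> "tdt" -> "zjz" -> "zjz"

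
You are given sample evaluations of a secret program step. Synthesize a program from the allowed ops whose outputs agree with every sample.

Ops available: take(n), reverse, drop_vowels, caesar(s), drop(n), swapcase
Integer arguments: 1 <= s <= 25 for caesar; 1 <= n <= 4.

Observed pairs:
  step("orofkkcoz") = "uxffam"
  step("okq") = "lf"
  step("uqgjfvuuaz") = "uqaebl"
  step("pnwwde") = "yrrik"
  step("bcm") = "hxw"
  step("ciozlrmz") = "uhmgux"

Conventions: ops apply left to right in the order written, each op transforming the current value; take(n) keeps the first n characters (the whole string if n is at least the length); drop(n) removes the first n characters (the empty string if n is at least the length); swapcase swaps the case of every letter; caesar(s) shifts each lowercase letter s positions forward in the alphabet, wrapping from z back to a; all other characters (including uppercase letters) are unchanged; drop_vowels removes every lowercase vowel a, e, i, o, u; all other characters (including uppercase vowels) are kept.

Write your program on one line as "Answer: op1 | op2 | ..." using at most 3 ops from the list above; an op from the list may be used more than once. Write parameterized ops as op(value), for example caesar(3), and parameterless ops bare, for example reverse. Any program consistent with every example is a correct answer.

drop_vowels | reverse | caesar(21)

Check, running the answer program on each example:
  "orofkkcoz" -> "rfkkcz" -> "zckkfr" -> "uxffam"
  "okq" -> "kq" -> "qk" -> "lf"
  "uqgjfvuuaz" -> "qgjfvz" -> "zvfjgq" -> "uqaebl"
  "pnwwde" -> "pnwwd" -> "dwwnp" -> "yrrik"
  "bcm" -> "bcm" -> "mcb" -> "hxw"
  "ciozlrmz" -> "czlrmz" -> "zmrlzc" -> "uhmgux"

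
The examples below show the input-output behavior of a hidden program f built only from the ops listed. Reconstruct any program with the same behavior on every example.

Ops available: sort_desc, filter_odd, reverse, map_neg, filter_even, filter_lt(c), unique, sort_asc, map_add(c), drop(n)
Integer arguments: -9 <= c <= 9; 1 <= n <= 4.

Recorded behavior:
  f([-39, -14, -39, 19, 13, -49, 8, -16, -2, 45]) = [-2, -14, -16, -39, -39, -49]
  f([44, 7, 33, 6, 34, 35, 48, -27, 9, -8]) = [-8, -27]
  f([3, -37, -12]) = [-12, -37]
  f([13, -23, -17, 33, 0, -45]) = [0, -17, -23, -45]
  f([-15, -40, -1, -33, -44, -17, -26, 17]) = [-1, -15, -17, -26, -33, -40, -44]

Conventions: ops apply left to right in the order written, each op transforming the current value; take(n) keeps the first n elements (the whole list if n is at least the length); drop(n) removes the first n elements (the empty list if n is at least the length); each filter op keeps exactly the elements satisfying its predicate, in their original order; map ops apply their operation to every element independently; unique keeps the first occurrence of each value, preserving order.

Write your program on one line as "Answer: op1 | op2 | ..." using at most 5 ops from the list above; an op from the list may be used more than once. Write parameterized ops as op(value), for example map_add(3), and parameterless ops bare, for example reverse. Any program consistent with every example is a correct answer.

reverse | sort_asc | reverse | filter_lt(3)

Check, running the answer program on each example:
  [-39, -14, -39, 19, 13, -49, 8, -16, -2, 45] -> [45, -2, -16, 8, -49, 13, 19, -39, -14, -39] -> [-49, -39, -39, -16, -14, -2, 8, 13, 19, 45] -> [45, 19, 13, 8, -2, -14, -16, -39, -39, -49] -> [-2, -14, -16, -39, -39, -49]
  [44, 7, 33, 6, 34, 35, 48, -27, 9, -8] -> [-8, 9, -27, 48, 35, 34, 6, 33, 7, 44] -> [-27, -8, 6, 7, 9, 33, 34, 35, 44, 48] -> [48, 44, 35, 34, 33, 9, 7, 6, -8, -27] -> [-8, -27]
  [3, -37, -12] -> [-12, -37, 3] -> [-37, -12, 3] -> [3, -12, -37] -> [-12, -37]
  [13, -23, -17, 33, 0, -45] -> [-45, 0, 33, -17, -23, 13] -> [-45, -23, -17, 0, 13, 33] -> [33, 13, 0, -17, -23, -45] -> [0, -17, -23, -45]
  [-15, -40, -1, -33, -44, -17, -26, 17] -> [17, -26, -17, -44, -33, -1, -40, -15] -> [-44, -40, -33, -26, -17, -15, -1, 17] -> [17, -1, -15, -17, -26, -33, -40, -44] -> [-1, -15, -17, -26, -33, -40, -44]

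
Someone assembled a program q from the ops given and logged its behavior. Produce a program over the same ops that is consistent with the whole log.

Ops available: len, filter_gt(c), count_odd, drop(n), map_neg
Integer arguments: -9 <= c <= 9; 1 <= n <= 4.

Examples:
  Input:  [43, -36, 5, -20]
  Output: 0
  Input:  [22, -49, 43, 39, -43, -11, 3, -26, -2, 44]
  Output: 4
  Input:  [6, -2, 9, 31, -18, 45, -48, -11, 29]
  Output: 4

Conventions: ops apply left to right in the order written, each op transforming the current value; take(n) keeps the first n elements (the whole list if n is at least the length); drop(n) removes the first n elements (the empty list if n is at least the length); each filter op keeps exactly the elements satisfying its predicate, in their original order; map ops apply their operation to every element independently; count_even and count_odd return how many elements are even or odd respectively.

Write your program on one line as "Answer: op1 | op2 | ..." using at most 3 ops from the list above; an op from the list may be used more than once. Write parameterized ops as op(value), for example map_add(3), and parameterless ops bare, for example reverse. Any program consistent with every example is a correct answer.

drop(3) | count_odd

Check, running the answer program on each example:
  [43, -36, 5, -20] -> [-20] -> 0
  [22, -49, 43, 39, -43, -11, 3, -26, -2, 44] -> [39, -43, -11, 3, -26, -2, 44] -> 4
  [6, -2, 9, 31, -18, 45, -48, -11, 29] -> [31, -18, 45, -48, -11, 29] -> 4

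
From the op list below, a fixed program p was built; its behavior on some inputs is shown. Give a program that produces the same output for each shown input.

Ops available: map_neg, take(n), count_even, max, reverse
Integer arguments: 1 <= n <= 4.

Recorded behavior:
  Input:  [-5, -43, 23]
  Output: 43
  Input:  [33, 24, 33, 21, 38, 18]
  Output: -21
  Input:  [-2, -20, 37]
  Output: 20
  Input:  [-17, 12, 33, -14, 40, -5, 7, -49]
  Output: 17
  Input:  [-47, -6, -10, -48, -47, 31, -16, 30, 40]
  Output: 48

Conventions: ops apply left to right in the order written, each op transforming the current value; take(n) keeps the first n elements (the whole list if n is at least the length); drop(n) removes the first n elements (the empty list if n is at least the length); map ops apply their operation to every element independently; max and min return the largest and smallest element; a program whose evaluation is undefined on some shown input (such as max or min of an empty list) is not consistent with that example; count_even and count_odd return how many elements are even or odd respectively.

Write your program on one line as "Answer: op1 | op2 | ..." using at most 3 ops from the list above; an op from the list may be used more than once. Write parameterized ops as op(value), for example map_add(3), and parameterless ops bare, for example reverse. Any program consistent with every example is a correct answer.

take(4) | map_neg | max

Check, running the answer program on each example:
  [-5, -43, 23] -> [-5, -43, 23] -> [5, 43, -23] -> 43
  [33, 24, 33, 21, 38, 18] -> [33, 24, 33, 21] -> [-33, -24, -33, -21] -> -21
  [-2, -20, 37] -> [-2, -20, 37] -> [2, 20, -37] -> 20
  [-17, 12, 33, -14, 40, -5, 7, -49] -> [-17, 12, 33, -14] -> [17, -12, -33, 14] -> 17
  [-47, -6, -10, -48, -47, 31, -16, 30, 40] -> [-47, -6, -10, -48] -> [47, 6, 10, 48] -> 48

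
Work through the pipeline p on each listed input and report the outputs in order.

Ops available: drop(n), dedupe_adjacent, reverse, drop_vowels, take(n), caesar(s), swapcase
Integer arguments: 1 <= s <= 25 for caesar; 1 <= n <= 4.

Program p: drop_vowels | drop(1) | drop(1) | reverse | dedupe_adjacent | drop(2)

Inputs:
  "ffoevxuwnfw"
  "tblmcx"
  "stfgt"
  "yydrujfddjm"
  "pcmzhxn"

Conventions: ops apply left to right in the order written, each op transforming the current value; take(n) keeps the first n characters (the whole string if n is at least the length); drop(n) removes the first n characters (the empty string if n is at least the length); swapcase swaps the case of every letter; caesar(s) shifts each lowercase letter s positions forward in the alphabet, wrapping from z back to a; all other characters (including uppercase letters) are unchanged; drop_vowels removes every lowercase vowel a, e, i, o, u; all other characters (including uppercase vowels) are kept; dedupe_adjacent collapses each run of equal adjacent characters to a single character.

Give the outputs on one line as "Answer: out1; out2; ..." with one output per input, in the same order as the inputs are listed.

Execution, op by op:
  "ffoevxuwnfw" -> "ffvxwnfw" -> "fvxwnfw" -> "vxwnfw" -> "wfnwxv" -> "wfnwxv" -> "nwxv"
  "tblmcx" -> "tblmcx" -> "blmcx" -> "lmcx" -> "xcml" -> "xcml" -> "ml"
  "stfgt" -> "stfgt" -> "tfgt" -> "fgt" -> "tgf" -> "tgf" -> "f"
  "yydrujfddjm" -> "yydrjfddjm" -> "ydrjfddjm" -> "drjfddjm" -> "mjddfjrd" -> "mjdfjrd" -> "dfjrd"
  "pcmzhxn" -> "pcmzhxn" -> "cmzhxn" -> "mzhxn" -> "nxhzm" -> "nxhzm" -> "hzm"

"nwxv"; "ml"; "f"; "dfjrd"; "hzm"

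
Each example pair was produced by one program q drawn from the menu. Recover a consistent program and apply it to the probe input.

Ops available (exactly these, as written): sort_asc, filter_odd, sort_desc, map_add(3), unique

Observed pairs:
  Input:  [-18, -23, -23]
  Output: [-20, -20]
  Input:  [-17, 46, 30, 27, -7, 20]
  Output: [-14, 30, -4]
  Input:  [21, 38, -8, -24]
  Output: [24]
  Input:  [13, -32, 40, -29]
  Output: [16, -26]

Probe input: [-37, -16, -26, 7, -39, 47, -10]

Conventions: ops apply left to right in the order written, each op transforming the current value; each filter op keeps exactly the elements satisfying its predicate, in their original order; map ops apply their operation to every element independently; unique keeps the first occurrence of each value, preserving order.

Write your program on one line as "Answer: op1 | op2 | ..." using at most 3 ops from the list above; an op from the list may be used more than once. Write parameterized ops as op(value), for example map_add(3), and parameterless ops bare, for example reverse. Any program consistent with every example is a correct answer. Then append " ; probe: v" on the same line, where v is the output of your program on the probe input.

filter_odd | map_add(3) ; probe: [-34, 10, -36, 50]

Check, running the answer program on each example:
  [-18, -23, -23] -> [-23, -23] -> [-20, -20]
  [-17, 46, 30, 27, -7, 20] -> [-17, 27, -7] -> [-14, 30, -4]
  [21, 38, -8, -24] -> [21] -> [24]
  [13, -32, 40, -29] -> [13, -29] -> [16, -26]
  probe: [-37, -16, -26, 7, -39, 47, -10] -> [-37, 7, -39, 47] -> [-34, 10, -36, 50]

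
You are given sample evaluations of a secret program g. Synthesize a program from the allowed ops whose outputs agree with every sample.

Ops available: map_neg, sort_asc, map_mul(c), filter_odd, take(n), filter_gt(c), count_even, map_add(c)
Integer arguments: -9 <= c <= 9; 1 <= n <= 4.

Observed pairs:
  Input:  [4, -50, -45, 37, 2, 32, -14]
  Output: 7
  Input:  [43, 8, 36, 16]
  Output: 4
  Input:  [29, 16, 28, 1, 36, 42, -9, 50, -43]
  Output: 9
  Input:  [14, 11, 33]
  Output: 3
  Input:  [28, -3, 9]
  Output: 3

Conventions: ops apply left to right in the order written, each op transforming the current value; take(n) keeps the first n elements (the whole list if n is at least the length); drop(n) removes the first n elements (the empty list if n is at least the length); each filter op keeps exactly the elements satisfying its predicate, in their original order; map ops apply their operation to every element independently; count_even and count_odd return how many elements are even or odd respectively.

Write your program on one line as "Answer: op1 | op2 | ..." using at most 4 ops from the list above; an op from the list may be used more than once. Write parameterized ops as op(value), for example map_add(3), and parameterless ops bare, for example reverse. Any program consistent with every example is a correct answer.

map_mul(-8) | map_mul(-2) | count_even

Check, running the answer program on each example:
  [4, -50, -45, 37, 2, 32, -14] -> [-32, 400, 360, -296, -16, -256, 112] -> [64, -800, -720, 592, 32, 512, -224] -> 7
  [43, 8, 36, 16] -> [-344, -64, -288, -128] -> [688, 128, 576, 256] -> 4
  [29, 16, 28, 1, 36, 42, -9, 50, -43] -> [-232, -128, -224, -8, -288, -336, 72, -400, 344] -> [464, 256, 448, 16, 576, 672, -144, 800, -688] -> 9
  [14, 11, 33] -> [-112, -88, -264] -> [224, 176, 528] -> 3
  [28, -3, 9] -> [-224, 24, -72] -> [448, -48, 144] -> 3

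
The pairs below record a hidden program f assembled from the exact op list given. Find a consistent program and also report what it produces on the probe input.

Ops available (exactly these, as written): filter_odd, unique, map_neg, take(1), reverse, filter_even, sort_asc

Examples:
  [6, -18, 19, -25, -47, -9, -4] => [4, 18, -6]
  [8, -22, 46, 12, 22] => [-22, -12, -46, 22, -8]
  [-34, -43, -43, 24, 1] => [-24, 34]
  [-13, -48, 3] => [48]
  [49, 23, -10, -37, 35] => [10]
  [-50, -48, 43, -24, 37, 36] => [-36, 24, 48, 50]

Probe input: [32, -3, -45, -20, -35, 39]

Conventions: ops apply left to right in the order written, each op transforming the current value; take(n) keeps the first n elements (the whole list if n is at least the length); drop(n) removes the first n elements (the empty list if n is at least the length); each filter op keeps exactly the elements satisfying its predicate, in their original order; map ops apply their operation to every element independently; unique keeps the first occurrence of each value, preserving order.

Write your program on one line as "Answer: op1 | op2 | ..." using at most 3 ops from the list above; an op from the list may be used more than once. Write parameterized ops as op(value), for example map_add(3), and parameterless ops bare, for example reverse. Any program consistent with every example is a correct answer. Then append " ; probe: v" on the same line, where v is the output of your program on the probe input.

reverse | filter_even | map_neg ; probe: [20, -32]

Check, running the answer program on each example:
  [6, -18, 19, -25, -47, -9, -4] -> [-4, -9, -47, -25, 19, -18, 6] -> [-4, -18, 6] -> [4, 18, -6]
  [8, -22, 46, 12, 22] -> [22, 12, 46, -22, 8] -> [22, 12, 46, -22, 8] -> [-22, -12, -46, 22, -8]
  [-34, -43, -43, 24, 1] -> [1, 24, -43, -43, -34] -> [24, -34] -> [-24, 34]
  [-13, -48, 3] -> [3, -48, -13] -> [-48] -> [48]
  [49, 23, -10, -37, 35] -> [35, -37, -10, 23, 49] -> [-10] -> [10]
  [-50, -48, 43, -24, 37, 36] -> [36, 37, -24, 43, -48, -50] -> [36, -24, -48, -50] -> [-36, 24, 48, 50]
  probe: [32, -3, -45, -20, -35, 39] -> [39, -35, -20, -45, -3, 32] -> [-20, 32] -> [20, -32]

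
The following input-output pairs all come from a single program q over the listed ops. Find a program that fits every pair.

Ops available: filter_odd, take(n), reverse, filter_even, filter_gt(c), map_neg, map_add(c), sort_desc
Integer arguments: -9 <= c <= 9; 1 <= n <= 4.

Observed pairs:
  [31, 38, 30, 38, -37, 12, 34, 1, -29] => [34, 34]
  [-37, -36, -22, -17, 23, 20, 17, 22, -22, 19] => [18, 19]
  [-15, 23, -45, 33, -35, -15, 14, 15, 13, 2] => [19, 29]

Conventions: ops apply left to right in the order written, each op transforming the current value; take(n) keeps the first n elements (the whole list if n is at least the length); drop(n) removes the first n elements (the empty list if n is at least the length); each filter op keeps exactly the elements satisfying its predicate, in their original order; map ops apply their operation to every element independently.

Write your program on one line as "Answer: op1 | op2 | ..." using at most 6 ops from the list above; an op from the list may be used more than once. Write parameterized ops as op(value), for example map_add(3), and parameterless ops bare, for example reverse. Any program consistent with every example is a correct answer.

reverse | filter_gt(-6) | sort_desc | take(2) | reverse | map_add(-4)

Check, running the answer program on each example:
  [31, 38, 30, 38, -37, 12, 34, 1, -29] -> [-29, 1, 34, 12, -37, 38, 30, 38, 31] -> [1, 34, 12, 38, 30, 38, 31] -> [38, 38, 34, 31, 30, 12, 1] -> [38, 38] -> [38, 38] -> [34, 34]
  [-37, -36, -22, -17, 23, 20, 17, 22, -22, 19] -> [19, -22, 22, 17, 20, 23, -17, -22, -36, -37] -> [19, 22, 17, 20, 23] -> [23, 22, 20, 19, 17] -> [23, 22] -> [22, 23] -> [18, 19]
  [-15, 23, -45, 33, -35, -15, 14, 15, 13, 2] -> [2, 13, 15, 14, -15, -35, 33, -45, 23, -15] -> [2, 13, 15, 14, 33, 23] -> [33, 23, 15, 14, 13, 2] -> [33, 23] -> [23, 33] -> [19, 29]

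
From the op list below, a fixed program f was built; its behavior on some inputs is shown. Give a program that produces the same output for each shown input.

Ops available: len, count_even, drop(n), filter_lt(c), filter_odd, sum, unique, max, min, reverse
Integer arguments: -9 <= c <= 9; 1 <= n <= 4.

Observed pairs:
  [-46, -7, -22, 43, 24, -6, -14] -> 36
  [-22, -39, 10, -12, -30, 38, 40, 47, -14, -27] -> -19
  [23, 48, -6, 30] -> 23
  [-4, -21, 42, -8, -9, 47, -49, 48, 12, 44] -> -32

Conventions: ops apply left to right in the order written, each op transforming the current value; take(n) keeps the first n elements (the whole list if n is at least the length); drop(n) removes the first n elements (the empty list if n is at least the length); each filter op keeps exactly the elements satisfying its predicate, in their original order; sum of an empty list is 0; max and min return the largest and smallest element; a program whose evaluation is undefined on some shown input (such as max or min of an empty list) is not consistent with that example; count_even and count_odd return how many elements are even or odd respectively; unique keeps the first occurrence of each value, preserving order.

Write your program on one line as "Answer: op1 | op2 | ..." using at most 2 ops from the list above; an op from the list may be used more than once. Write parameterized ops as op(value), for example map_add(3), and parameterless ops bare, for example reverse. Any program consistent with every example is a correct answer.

filter_odd | sum

Check, running the answer program on each example:
  [-46, -7, -22, 43, 24, -6, -14] -> [-7, 43] -> 36
  [-22, -39, 10, -12, -30, 38, 40, 47, -14, -27] -> [-39, 47, -27] -> -19
  [23, 48, -6, 30] -> [23] -> 23
  [-4, -21, 42, -8, -9, 47, -49, 48, 12, 44] -> [-21, -9, 47, -49] -> -32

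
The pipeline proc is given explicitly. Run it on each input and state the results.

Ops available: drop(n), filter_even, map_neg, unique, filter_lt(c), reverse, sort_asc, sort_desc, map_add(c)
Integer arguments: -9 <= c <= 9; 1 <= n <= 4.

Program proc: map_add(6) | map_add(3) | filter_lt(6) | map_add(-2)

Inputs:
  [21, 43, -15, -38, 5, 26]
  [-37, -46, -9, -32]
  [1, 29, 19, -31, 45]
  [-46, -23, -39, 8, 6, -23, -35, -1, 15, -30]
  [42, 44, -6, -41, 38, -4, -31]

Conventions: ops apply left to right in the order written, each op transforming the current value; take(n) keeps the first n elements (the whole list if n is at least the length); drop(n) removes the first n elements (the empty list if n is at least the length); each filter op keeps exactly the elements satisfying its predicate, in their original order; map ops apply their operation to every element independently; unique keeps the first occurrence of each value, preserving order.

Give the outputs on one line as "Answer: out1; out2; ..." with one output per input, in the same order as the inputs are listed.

Execution, op by op:
  [21, 43, -15, -38, 5, 26] -> [27, 49, -9, -32, 11, 32] -> [30, 52, -6, -29, 14, 35] -> [-6, -29] -> [-8, -31]
  [-37, -46, -9, -32] -> [-31, -40, -3, -26] -> [-28, -37, 0, -23] -> [-28, -37, 0, -23] -> [-30, -39, -2, -25]
  [1, 29, 19, -31, 45] -> [7, 35, 25, -25, 51] -> [10, 38, 28, -22, 54] -> [-22] -> [-24]
  [-46, -23, -39, 8, 6, -23, -35, -1, 15, -30] -> [-40, -17, -33, 14, 12, -17, -29, 5, 21, -24] -> [-37, -14, -30, 17, 15, -14, -26, 8, 24, -21] -> [-37, -14, -30, -14, -26, -21] -> [-39, -16, -32, -16, -28, -23]
  [42, 44, -6, -41, 38, -4, -31] -> [48, 50, 0, -35, 44, 2, -25] -> [51, 53, 3, -32, 47, 5, -22] -> [3, -32, 5, -22] -> [1, -34, 3, -24]

[-8, -31]; [-30, -39, -2, -25]; [-24]; [-39, -16, -32, -16, -28, -23]; [1, -34, 3, -24]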